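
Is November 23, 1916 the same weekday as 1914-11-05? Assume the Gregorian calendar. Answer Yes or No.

Yes

From Nov 5, 1914 to Nov 23, 1916 is 749 days.
749 mod 7 = 0, so they are the same weekday.
(Nov 5, 1914 is a Thursday; Nov 23, 1916 is a Thursday.)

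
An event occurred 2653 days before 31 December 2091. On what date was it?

−365 (one year) → Dec 31, 2090 (2288 left).
−365 (one year) → Dec 31, 2089 (1923 left).
−365 (one year) → Dec 31, 2088 (1558 left).
−366 (one year; includes Feb 29, 2088) → Dec 31, 2087 (1192 left).
−365 (one year) → Dec 31, 2086 (827 left).
−365 (one year) → Dec 31, 2085 (462 left).
−365 (one year) → Dec 31, 2084 (97 left).
−31 → Nov 30, 2084 (end of Nov, 30 days; 66 left).
−30 → Oct 31, 2084 (end of Oct, 31 days; 36 left).
−31 → Sep 30, 2084 (end of Sep, 30 days; 5 left).
−5 → Sep 25, 2084.

September 25, 2084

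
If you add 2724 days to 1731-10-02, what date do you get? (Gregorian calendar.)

+366 (one year; includes Feb 29, 1732) → Oct 2, 1732 (2358 left).
+365 (one year) → Oct 2, 1733 (1993 left).
+365 (one year) → Oct 2, 1734 (1628 left).
+365 (one year) → Oct 2, 1735 (1263 left).
+366 (one year; includes Feb 29, 1736) → Oct 2, 1736 (897 left).
+365 (one year) → Oct 2, 1737 (532 left).
+365 (one year) → Oct 2, 1738 (167 left).
Oct has 31 days: +30 → Nov 1, 1738 (137 left).
Nov has 30 days: +30 → Dec 1, 1738 (107 left).
Dec has 31 days: +31 → Jan 1, 1739 (76 left).
Jan has 31 days: +31 → Feb 1, 1739 (45 left).
Feb has 28 days: +28 → Mar 1, 1739 (17 left).
+17 → Mar 18, 1739.

March 18, 1739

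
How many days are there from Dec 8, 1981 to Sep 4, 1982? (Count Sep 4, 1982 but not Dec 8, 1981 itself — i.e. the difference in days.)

Dec 8, 1981 → Jan 8, 1982: 31 days (December has 31).
Jan 8, 1982 → Feb 8, 1982: 31 days (January has 31).
Feb 8, 1982 → Mar 8, 1982: 28 days (February has 28).
Mar 8, 1982 → Apr 8, 1982: 31 days (March has 31).
Apr 8, 1982 → May 8, 1982: 30 days (April has 30).
May 8, 1982 → Jun 8, 1982: 31 days (May has 31).
Jun 8, 1982 → Jul 8, 1982: 30 days (June has 30).
Jul 8, 1982 → Aug 8, 1982: 31 days (July has 31).
Aug 8, 1982 → Sep 4, 1982: 27 days.
Total: 270 days.

270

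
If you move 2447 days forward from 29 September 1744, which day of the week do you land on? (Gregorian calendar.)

First find the weekday of Sep 29, 1744. Doomsday rule: the anchor day for the 1700s is Sunday. For year 44: 44÷12 = 3 r 8, and 8÷4 = 2, so 3+8+2 = 13.
Sunday + 13 ≡ Saturday — that's 1744's doomsday.
In September the doomsday date is Sep 5.
Sep 29 is 24 days after Sep 5; 24 mod 7 = 3, so Saturday + 3 = Tuesday.
2447 mod 7 = 4, so 2447 days after a Tuesday is Tuesday + 4 = Saturday.

Saturday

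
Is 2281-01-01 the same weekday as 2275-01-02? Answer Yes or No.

Yes

From Jan 2, 2275 to Jan 1, 2281 is 2191 days.
2191 mod 7 = 0, so they are the same weekday.
(Jan 2, 2275 is a Saturday; Jan 1, 2281 is a Saturday.)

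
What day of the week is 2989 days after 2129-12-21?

First find the weekday of Dec 21, 2129. Doomsday rule: the anchor day for the 2100s is Sunday. For year 29: 29÷12 = 2 r 5, and 5÷4 = 1, so 2+5+1 = 8.
Sunday + 8 ≡ Monday — that's 2129's doomsday.
In December the doomsday date is Dec 12.
Dec 21 is 9 days after Dec 12; 9 mod 7 = 2, so Monday + 2 = Wednesday.
2989 mod 7 = 0, so 2989 days after a Wednesday is Wednesday + 0 = Wednesday.

Wednesday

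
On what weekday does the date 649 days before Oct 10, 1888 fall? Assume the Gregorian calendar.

Friday

First find the weekday of Oct 10, 1888. Doomsday rule: the anchor day for the 1800s is Friday. For year 88: 88÷12 = 7 r 4, and 4÷4 = 1, so 7+4+1 = 12.
Friday + 12 ≡ Wednesday — that's 1888's doomsday.
In October the doomsday date is Oct 10.
Oct 10 is the doomsday itself: Wednesday.
649 mod 7 = 5, so 649 days before a Wednesday is Wednesday − 5 = Friday.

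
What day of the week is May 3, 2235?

Doomsday rule: the anchor day for the 2200s is Friday. For year 35: 35÷12 = 2 r 11, and 11÷4 = 2, so 2+11+2 = 15.
Friday + 15 ≡ Saturday — that's 2235's doomsday.
In May the doomsday date is May 9.
May 3 is 6 days before May 9; 6 mod 7 = 6, so Saturday − 6 = Sunday.

Sunday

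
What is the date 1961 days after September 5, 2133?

January 18, 2139

+365 (one year) → Sep 5, 2134 (1596 left).
+365 (one year) → Sep 5, 2135 (1231 left).
+366 (one year; includes Feb 29, 2136) → Sep 5, 2136 (865 left).
+365 (one year) → Sep 5, 2137 (500 left).
+365 (one year) → Sep 5, 2138 (135 left).
Sep has 30 days: +26 → Oct 1, 2138 (109 left).
Oct has 31 days: +31 → Nov 1, 2138 (78 left).
Nov has 30 days: +30 → Dec 1, 2138 (48 left).
Dec has 31 days: +31 → Jan 1, 2139 (17 left).
+17 → Jan 18, 2139.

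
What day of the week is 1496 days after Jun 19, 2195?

First find the weekday of Jun 19, 2195. Doomsday rule: the anchor day for the 2100s is Sunday. For year 95: 95÷12 = 7 r 11, and 11÷4 = 2, so 7+11+2 = 20.
Sunday + 20 ≡ Saturday — that's 2195's doomsday.
In June the doomsday date is Jun 6.
Jun 19 is 13 days after Jun 6; 13 mod 7 = 6, so Saturday + 6 = Friday.
1496 mod 7 = 5, so 1496 days after a Friday is Friday + 5 = Wednesday.

Wednesday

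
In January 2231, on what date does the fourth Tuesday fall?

January 25, 2231

January 1, 2231 is a Saturday.
The first Tuesday is therefore January 4 (3 days later).
The fourth Tuesday is 4 + 3×7 = January 25.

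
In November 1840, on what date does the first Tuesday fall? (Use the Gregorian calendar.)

November 1, 1840 is a Sunday.
The first Tuesday is therefore November 3 (2 days later).

November 3, 1840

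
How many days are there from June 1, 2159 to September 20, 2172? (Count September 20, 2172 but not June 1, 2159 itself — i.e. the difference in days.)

4860

Jun 1, 2159 → Jun 1, 2160: 366 days (Feb 29, 2160 is in that span).
Jun 1, 2160 → Jun 1, 2161: 365 days.
Jun 1, 2161 → Jun 1, 2162: 365 days.
Jun 1, 2162 → Jun 1, 2163: 365 days.
Jun 1, 2163 → Jun 1, 2164: 366 days (Feb 29, 2164 is in that span).
Jun 1, 2164 → Jun 1, 2165: 365 days.
Jun 1, 2165 → Jun 1, 2166: 365 days.
Jun 1, 2166 → Jun 1, 2167: 365 days.
Jun 1, 2167 → Jun 1, 2168: 366 days (Feb 29, 2168 is in that span).
Jun 1, 2168 → Jun 1, 2169: 365 days.
Jun 1, 2169 → Jun 1, 2170: 365 days.
Jun 1, 2170 → Jun 1, 2171: 365 days.
Jun 1, 2171 → Jun 1, 2172: 366 days (Feb 29, 2172 is in that span).
Jun 1, 2172 → Jul 1, 2172: 30 days (June has 30).
Jul 1, 2172 → Aug 1, 2172: 31 days (July has 31).
Aug 1, 2172 → Sep 1, 2172: 31 days (August has 31).
Sep 1, 2172 → Sep 20, 2172: 19 days.
Total: 4860 days.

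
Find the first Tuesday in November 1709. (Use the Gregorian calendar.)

November 5, 1709

November 1, 1709 is a Friday.
The first Tuesday is therefore November 5 (4 days later).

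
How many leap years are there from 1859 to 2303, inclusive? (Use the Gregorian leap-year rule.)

Multiples of 4 in [1859,2303]: 111.
Of those, multiples of 100: 5 (not leap unless ÷400).
Multiples of 400: 1.
Leap years = 111 − 5 + 1 = 107.

107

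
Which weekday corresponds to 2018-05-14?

Doomsday rule: the anchor day for the 2000s is Tuesday. For year 18: 18÷12 = 1 r 6, and 6÷4 = 1, so 1+6+1 = 8.
Tuesday + 8 ≡ Wednesday — that's 2018's doomsday.
In May the doomsday date is May 9.
May 14 is 5 days after May 9; 5 mod 7 = 5, so Wednesday + 5 = Monday.

Monday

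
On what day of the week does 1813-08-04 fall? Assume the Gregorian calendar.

January 1, 1813 is a Friday.
Jan 1, 1813 → Feb 1, 1813: 31 days (January has 31).
Feb 1, 1813 → Mar 1, 1813: 28 days (February has 28).
Mar 1, 1813 → Apr 1, 1813: 31 days (March has 31).
Apr 1, 1813 → May 1, 1813: 30 days (April has 30).
May 1, 1813 → Jun 1, 1813: 31 days (May has 31).
Jun 1, 1813 → Jul 1, 1813: 30 days (June has 30).
Jul 1, 1813 → Aug 1, 1813: 31 days (July has 31).
Aug 1, 1813 → Aug 4, 1813: 3 days.
Total: 215 days.
215 mod 7 = 5, so Friday + 5 = Wednesday.

Wednesday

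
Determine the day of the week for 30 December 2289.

Doomsday rule: the anchor day for the 2200s is Friday. For year 89: 89÷12 = 7 r 5, and 5÷4 = 1, so 7+5+1 = 13.
Friday + 13 ≡ Thursday — that's 2289's doomsday.
In December the doomsday date is Dec 12.
Dec 30 is 18 days after Dec 12; 18 mod 7 = 4, so Thursday + 4 = Monday.

Monday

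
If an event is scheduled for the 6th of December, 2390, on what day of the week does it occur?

Doomsday rule: the anchor day for the 2300s is Wednesday. For year 90: 90÷12 = 7 r 6, and 6÷4 = 1, so 7+6+1 = 14.
Wednesday + 14 ≡ Wednesday — that's 2390's doomsday.
In December the doomsday date is Dec 12.
Dec 6 is 6 days before Dec 12; 6 mod 7 = 6, so Wednesday − 6 = Thursday.

Thursday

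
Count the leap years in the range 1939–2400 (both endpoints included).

113

Multiples of 4 in [1939,2400]: 116.
Of those, multiples of 100: 5 (not leap unless ÷400).
Multiples of 400: 2.
Leap years = 116 − 5 + 2 = 113.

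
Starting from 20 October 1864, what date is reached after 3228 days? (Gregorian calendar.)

+365 (one year) → Oct 20, 1865 (2863 left).
+365 (one year) → Oct 20, 1866 (2498 left).
+365 (one year) → Oct 20, 1867 (2133 left).
+366 (one year; includes Feb 29, 1868) → Oct 20, 1868 (1767 left).
+365 (one year) → Oct 20, 1869 (1402 left).
+365 (one year) → Oct 20, 1870 (1037 left).
+365 (one year) → Oct 20, 1871 (672 left).
+366 (one year; includes Feb 29, 1872) → Oct 20, 1872 (306 left).
Oct has 31 days: +12 → Nov 1, 1872 (294 left).
Nov has 30 days: +30 → Dec 1, 1872 (264 left).
Dec has 31 days: +31 → Jan 1, 1873 (233 left).
Jan has 31 days: +31 → Feb 1, 1873 (202 left).
Feb has 28 days: +28 → Mar 1, 1873 (174 left).
Mar has 31 days: +31 → Apr 1, 1873 (143 left).
Apr has 30 days: +30 → May 1, 1873 (113 left).
May has 31 days: +31 → Jun 1, 1873 (82 left).
Jun has 30 days: +30 → Jul 1, 1873 (52 left).
Jul has 31 days: +31 → Aug 1, 1873 (21 left).
+21 → Aug 22, 1873.

August 22, 1873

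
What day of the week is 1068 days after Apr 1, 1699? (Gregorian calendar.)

First find the weekday of Apr 1, 1699. Doomsday rule: the anchor day for the 1600s is Tuesday. For year 99: 99÷12 = 8 r 3, and 3÷4 = 0, so 8+3+0 = 11.
Tuesday + 11 ≡ Saturday — that's 1699's doomsday.
In April the doomsday date is Apr 4.
Apr 1 is 3 days before Apr 4; 3 mod 7 = 3, so Saturday − 3 = Wednesday.
1068 mod 7 = 4, so 1068 days after a Wednesday is Wednesday + 4 = Sunday.

Sunday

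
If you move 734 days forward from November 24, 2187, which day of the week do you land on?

Nov 24, 2187 is a Saturday.
734 mod 7 = 6, so 734 days after a Saturday is Saturday + 6 = Friday.

Friday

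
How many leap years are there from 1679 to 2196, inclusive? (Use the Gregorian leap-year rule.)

126

Multiples of 4 in [1679,2196]: 130.
Of those, multiples of 100: 5 (not leap unless ÷400).
Multiples of 400: 1.
Leap years = 130 − 5 + 1 = 126.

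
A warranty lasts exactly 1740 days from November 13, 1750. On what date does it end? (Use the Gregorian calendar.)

+365 (one year) → Nov 13, 1751 (1375 left).
+366 (one year; includes Feb 29, 1752) → Nov 13, 1752 (1009 left).
+365 (one year) → Nov 13, 1753 (644 left).
+365 (one year) → Nov 13, 1754 (279 left).
Nov has 30 days: +18 → Dec 1, 1754 (261 left).
Dec has 31 days: +31 → Jan 1, 1755 (230 left).
Jan has 31 days: +31 → Feb 1, 1755 (199 left).
Feb has 28 days: +28 → Mar 1, 1755 (171 left).
Mar has 31 days: +31 → Apr 1, 1755 (140 left).
Apr has 30 days: +30 → May 1, 1755 (110 left).
May has 31 days: +31 → Jun 1, 1755 (79 left).
Jun has 30 days: +30 → Jul 1, 1755 (49 left).
Jul has 31 days: +31 → Aug 1, 1755 (18 left).
+18 → Aug 19, 1755.

August 19, 1755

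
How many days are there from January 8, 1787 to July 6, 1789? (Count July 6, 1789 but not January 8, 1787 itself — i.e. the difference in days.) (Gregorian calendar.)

910

Jan 8, 1787 → Jan 8, 1788: 365 days.
Jan 8, 1788 → Jan 8, 1789: 366 days (Feb 29, 1788 is in that span).
Jan 8, 1789 → Feb 8, 1789: 31 days (January has 31).
Feb 8, 1789 → Mar 8, 1789: 28 days (February has 28).
Mar 8, 1789 → Apr 8, 1789: 31 days (March has 31).
Apr 8, 1789 → May 8, 1789: 30 days (April has 30).
May 8, 1789 → Jun 8, 1789: 31 days (May has 31).
Jun 8, 1789 → Jul 6, 1789: 28 days.
Total: 910 days.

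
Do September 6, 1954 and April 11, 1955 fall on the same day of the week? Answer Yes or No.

From Sep 6, 1954 to Apr 11, 1955 is 217 days.
217 mod 7 = 0, so they are the same weekday.
(Sep 6, 1954 is a Monday; Apr 11, 1955 is a Monday.)

Yes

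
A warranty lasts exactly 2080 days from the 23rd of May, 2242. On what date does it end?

February 1, 2248

+365 (one year) → May 23, 2243 (1715 left).
+366 (one year; includes Feb 29, 2244) → May 23, 2244 (1349 left).
+365 (one year) → May 23, 2245 (984 left).
+365 (one year) → May 23, 2246 (619 left).
+365 (one year) → May 23, 2247 (254 left).
May has 31 days: +9 → Jun 1, 2247 (245 left).
Jun has 30 days: +30 → Jul 1, 2247 (215 left).
Jul has 31 days: +31 → Aug 1, 2247 (184 left).
Aug has 31 days: +31 → Sep 1, 2247 (153 left).
Sep has 30 days: +30 → Oct 1, 2247 (123 left).
Oct has 31 days: +31 → Nov 1, 2247 (92 left).
Nov has 30 days: +30 → Dec 1, 2247 (62 left).
Dec has 31 days: +31 → Jan 1, 2248 (31 left).
Jan has 31 days: +31 → Feb 1, 2248 (0 left).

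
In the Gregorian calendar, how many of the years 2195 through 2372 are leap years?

Multiples of 4 in [2195,2372]: 45.
Of those, multiples of 100: 2 (not leap unless ÷400).
Multiples of 400: 0.
Leap years = 45 − 2 + 0 = 43.

43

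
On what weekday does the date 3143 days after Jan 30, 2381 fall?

Friday

Jan 30, 2381 is a Friday.
3143 mod 7 = 0, so 3143 days after a Friday is Friday + 0 = Friday.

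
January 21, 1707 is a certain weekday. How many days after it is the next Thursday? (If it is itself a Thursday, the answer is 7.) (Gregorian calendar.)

6

Jan 21, 1707 is a Friday.
From Friday to the next Thursday is 6 days.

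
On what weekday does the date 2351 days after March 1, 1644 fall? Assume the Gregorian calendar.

Mar 1, 1644 is a Tuesday.
2351 mod 7 = 6, so 2351 days after a Tuesday is Tuesday + 6 = Monday.

Monday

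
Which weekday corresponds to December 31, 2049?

Friday

January 1, 2049 is a Friday.
Jan 1, 2049 → Feb 1, 2049: 31 days (January has 31).
Feb 1, 2049 → Mar 1, 2049: 28 days (February has 28).
Mar 1, 2049 → Apr 1, 2049: 31 days (March has 31).
Apr 1, 2049 → May 1, 2049: 30 days (April has 30).
May 1, 2049 → Jun 1, 2049: 31 days (May has 31).
Jun 1, 2049 → Jul 1, 2049: 30 days (June has 30).
Jul 1, 2049 → Aug 1, 2049: 31 days (July has 31).
Aug 1, 2049 → Sep 1, 2049: 31 days (August has 31).
Sep 1, 2049 → Oct 1, 2049: 30 days (September has 30).
Oct 1, 2049 → Nov 1, 2049: 31 days (October has 31).
Nov 1, 2049 → Dec 1, 2049: 30 days (November has 30).
Dec 1, 2049 → Dec 31, 2049: 30 days.
Total: 364 days.
364 mod 7 = 0, so Friday + 0 = Friday.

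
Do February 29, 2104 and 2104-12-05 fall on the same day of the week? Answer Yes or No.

Yes

From Feb 29, 2104 to Dec 5, 2104 is 280 days.
280 mod 7 = 0, so they are the same weekday.
(Feb 29, 2104 is a Friday; Dec 5, 2104 is a Friday.)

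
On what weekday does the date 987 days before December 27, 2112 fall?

First find the weekday of Dec 27, 2112. Doomsday rule: the anchor day for the 2100s is Sunday. For year 12: 12÷12 = 1 r 0, and 0÷4 = 0, so 1+0+0 = 1.
Sunday + 1 ≡ Monday — that's 2112's doomsday.
In December the doomsday date is Dec 12.
Dec 27 is 15 days after Dec 12; 15 mod 7 = 1, so Monday + 1 = Tuesday.
987 mod 7 = 0, so 987 days before a Tuesday is Tuesday − 0 = Tuesday.

Tuesday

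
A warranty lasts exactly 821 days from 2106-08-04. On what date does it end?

November 2, 2108

+365 (one year) → Aug 4, 2107 (456 left).
+366 (one year; includes Feb 29, 2108) → Aug 4, 2108 (90 left).
Aug has 31 days: +28 → Sep 1, 2108 (62 left).
Sep has 30 days: +30 → Oct 1, 2108 (32 left).
Oct has 31 days: +31 → Nov 1, 2108 (1 left).
+1 → Nov 2, 2108.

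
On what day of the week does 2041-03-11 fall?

Doomsday rule: the anchor day for the 2000s is Tuesday. For year 41: 41÷12 = 3 r 5, and 5÷4 = 1, so 3+5+1 = 9.
Tuesday + 9 ≡ Thursday — that's 2041's doomsday.
In March the doomsday date is Mar 14.
Mar 11 is 3 days before Mar 14; 3 mod 7 = 3, so Thursday − 3 = Monday.

Monday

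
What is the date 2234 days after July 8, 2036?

August 20, 2042

+365 (one year) → Jul 8, 2037 (1869 left).
+365 (one year) → Jul 8, 2038 (1504 left).
+365 (one year) → Jul 8, 2039 (1139 left).
+366 (one year; includes Feb 29, 2040) → Jul 8, 2040 (773 left).
+365 (one year) → Jul 8, 2041 (408 left).
+365 (one year) → Jul 8, 2042 (43 left).
Jul has 31 days: +24 → Aug 1, 2042 (19 left).
+19 → Aug 20, 2042.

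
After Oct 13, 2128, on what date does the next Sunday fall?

Oct 13, 2128 is a Wednesday.
From Wednesday to the next Sunday is 4 days.
Oct 13, 2128 + 4 = Oct 17, 2128.

October 17, 2128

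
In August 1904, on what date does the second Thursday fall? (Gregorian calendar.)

August 1, 1904 is a Monday.
The first Thursday is therefore August 4 (3 days later).
The second Thursday is 4 + 1×7 = August 11.

August 11, 1904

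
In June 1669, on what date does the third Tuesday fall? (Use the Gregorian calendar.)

June 1, 1669 is a Saturday.
The first Tuesday is therefore June 4 (3 days later).
The third Tuesday is 4 + 2×7 = June 18.

June 18, 1669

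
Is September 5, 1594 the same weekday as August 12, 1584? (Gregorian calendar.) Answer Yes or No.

No

From Aug 12, 1584 to Sep 5, 1594 is 3676 days.
3676 mod 7 = 1, so they are different weekdays.
(Aug 12, 1584 is a Sunday; Sep 5, 1594 is a Monday.)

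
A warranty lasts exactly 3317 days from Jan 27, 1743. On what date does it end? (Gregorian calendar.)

+365 (one year) → Jan 27, 1744 (2952 left).
+366 (one year; includes Feb 29, 1744) → Jan 27, 1745 (2586 left).
+365 (one year) → Jan 27, 1746 (2221 left).
+365 (one year) → Jan 27, 1747 (1856 left).
+365 (one year) → Jan 27, 1748 (1491 left).
+366 (one year; includes Feb 29, 1748) → Jan 27, 1749 (1125 left).
+365 (one year) → Jan 27, 1750 (760 left).
+365 (one year) → Jan 27, 1751 (395 left).
Jan has 31 days: +5 → Feb 1, 1751 (390 left).
Feb has 28 days: +28 → Mar 1, 1751 (362 left).
Mar has 31 days: +31 → Apr 1, 1751 (331 left).
Apr has 30 days: +30 → May 1, 1751 (301 left).
May has 31 days: +31 → Jun 1, 1751 (270 left).
Jun has 30 days: +30 → Jul 1, 1751 (240 left).
Jul has 31 days: +31 → Aug 1, 1751 (209 left).
Aug has 31 days: +31 → Sep 1, 1751 (178 left).
Sep has 30 days: +30 → Oct 1, 1751 (148 left).
Oct has 31 days: +31 → Nov 1, 1751 (117 left).
Nov has 30 days: +30 → Dec 1, 1751 (87 left).
Dec has 31 days: +31 → Jan 1, 1752 (56 left).
Jan has 31 days: +31 → Feb 1, 1752 (25 left).
+25 → Feb 26, 1752.

February 26, 1752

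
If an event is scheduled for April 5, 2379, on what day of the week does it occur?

Doomsday rule: the anchor day for the 2300s is Wednesday. For year 79: 79÷12 = 6 r 7, and 7÷4 = 1, so 6+7+1 = 14.
Wednesday + 14 ≡ Wednesday — that's 2379's doomsday.
In April the doomsday date is Apr 4.
Apr 5 is 1 day after Apr 4; 1 mod 7 = 1, so Wednesday + 1 = Thursday.

Thursday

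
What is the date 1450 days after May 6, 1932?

+365 (one year) → May 6, 1933 (1085 left).
+365 (one year) → May 6, 1934 (720 left).
+365 (one year) → May 6, 1935 (355 left).
May has 31 days: +26 → Jun 1, 1935 (329 left).
Jun has 30 days: +30 → Jul 1, 1935 (299 left).
Jul has 31 days: +31 → Aug 1, 1935 (268 left).
Aug has 31 days: +31 → Sep 1, 1935 (237 left).
Sep has 30 days: +30 → Oct 1, 1935 (207 left).
Oct has 31 days: +31 → Nov 1, 1935 (176 left).
Nov has 30 days: +30 → Dec 1, 1935 (146 left).
Dec has 31 days: +31 → Jan 1, 1936 (115 left).
Jan has 31 days: +31 → Feb 1, 1936 (84 left).
Feb has 29 days: +29 → Mar 1, 1936 (55 left).
Mar has 31 days: +31 → Apr 1, 1936 (24 left).
+24 → Apr 25, 1936.

April 25, 1936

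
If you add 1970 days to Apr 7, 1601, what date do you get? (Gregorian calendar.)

August 29, 1606

+365 (one year) → Apr 7, 1602 (1605 left).
+365 (one year) → Apr 7, 1603 (1240 left).
+366 (one year; includes Feb 29, 1604) → Apr 7, 1604 (874 left).
+365 (one year) → Apr 7, 1605 (509 left).
+365 (one year) → Apr 7, 1606 (144 left).
Apr has 30 days: +24 → May 1, 1606 (120 left).
May has 31 days: +31 → Jun 1, 1606 (89 left).
Jun has 30 days: +30 → Jul 1, 1606 (59 left).
Jul has 31 days: +31 → Aug 1, 1606 (28 left).
+28 → Aug 29, 1606.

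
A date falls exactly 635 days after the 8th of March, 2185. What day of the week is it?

First find the weekday of Mar 8, 2185. Doomsday rule: the anchor day for the 2100s is Sunday. For year 85: 85÷12 = 7 r 1, and 1÷4 = 0, so 7+1+0 = 8.
Sunday + 8 ≡ Monday — that's 2185's doomsday.
In March the doomsday date is Mar 14.
Mar 8 is 6 days before Mar 14; 6 mod 7 = 6, so Monday − 6 = Tuesday.
635 mod 7 = 5, so 635 days after a Tuesday is Tuesday + 5 = Sunday.

Sunday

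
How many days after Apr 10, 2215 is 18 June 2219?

Apr 10, 2215 → Apr 10, 2216: 366 days (Feb 29, 2216 is in that span).
Apr 10, 2216 → Apr 10, 2217: 365 days.
Apr 10, 2217 → Apr 10, 2218: 365 days.
Apr 10, 2218 → Apr 10, 2219: 365 days.
Apr 10, 2219 → May 10, 2219: 30 days (April has 30).
May 10, 2219 → Jun 10, 2219: 31 days (May has 31).
Jun 10, 2219 → Jun 18, 2219: 8 days.
Total: 1530 days.

1530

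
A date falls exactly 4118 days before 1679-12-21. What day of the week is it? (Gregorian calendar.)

Tuesday

First find the weekday of Dec 21, 1679. Doomsday rule: the anchor day for the 1600s is Tuesday. For year 79: 79÷12 = 6 r 7, and 7÷4 = 1, so 6+7+1 = 14.
Tuesday + 14 ≡ Tuesday — that's 1679's doomsday.
In December the doomsday date is Dec 12.
Dec 21 is 9 days after Dec 12; 9 mod 7 = 2, so Tuesday + 2 = Thursday.
4118 mod 7 = 2, so 4118 days before a Thursday is Thursday − 2 = Tuesday.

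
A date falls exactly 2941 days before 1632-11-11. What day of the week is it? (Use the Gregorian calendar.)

Wednesday

Nov 11, 1632 is a Thursday.
2941 mod 7 = 1, so 2941 days before a Thursday is Thursday − 1 = Wednesday.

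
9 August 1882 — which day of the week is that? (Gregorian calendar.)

Wednesday

Doomsday rule: the anchor day for the 1800s is Friday. For year 82: 82÷12 = 6 r 10, and 10÷4 = 2, so 6+10+2 = 18.
Friday + 18 ≡ Tuesday — that's 1882's doomsday.
In August the doomsday date is Aug 8.
Aug 9 is 1 day after Aug 8; 1 mod 7 = 1, so Tuesday + 1 = Wednesday.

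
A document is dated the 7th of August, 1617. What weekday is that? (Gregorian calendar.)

Doomsday rule: the anchor day for the 1600s is Tuesday. For year 17: 17÷12 = 1 r 5, and 5÷4 = 1, so 1+5+1 = 7.
Tuesday + 7 ≡ Tuesday — that's 1617's doomsday.
In August the doomsday date is Aug 8.
Aug 7 is 1 day before Aug 8; 1 mod 7 = 1, so Tuesday − 1 = Monday.

Monday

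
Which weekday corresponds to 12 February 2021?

Doomsday rule: the anchor day for the 2000s is Tuesday. For year 21: 21÷12 = 1 r 9, and 9÷4 = 2, so 1+9+2 = 12.
Tuesday + 12 ≡ Sunday — that's 2021's doomsday.
In February the doomsday date is Feb 28 (2021 is not a leap year).
Feb 12 is 16 days before Feb 28; 16 mod 7 = 2, so Sunday − 2 = Friday.

Friday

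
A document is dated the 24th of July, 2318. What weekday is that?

Doomsday rule: the anchor day for the 2300s is Wednesday. For year 18: 18÷12 = 1 r 6, and 6÷4 = 1, so 1+6+1 = 8.
Wednesday + 8 ≡ Thursday — that's 2318's doomsday.
In July the doomsday date is Jul 11.
Jul 24 is 13 days after Jul 11; 13 mod 7 = 6, so Thursday + 6 = Wednesday.

Wednesday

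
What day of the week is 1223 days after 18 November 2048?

First find the weekday of Nov 18, 2048. Doomsday rule: the anchor day for the 2000s is Tuesday. For year 48: 48÷12 = 4 r 0, and 0÷4 = 0, so 4+0+0 = 4.
Tuesday + 4 ≡ Saturday — that's 2048's doomsday.
In November the doomsday date is Nov 7.
Nov 18 is 11 days after Nov 7; 11 mod 7 = 4, so Saturday + 4 = Wednesday.
1223 mod 7 = 5, so 1223 days after a Wednesday is Wednesday + 5 = Monday.

Monday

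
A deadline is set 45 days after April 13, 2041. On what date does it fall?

May 28, 2041

Apr has 30 days: +18 → May 1, 2041 (27 left).
+27 → May 28, 2041.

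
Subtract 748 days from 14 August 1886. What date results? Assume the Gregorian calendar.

July 27, 1884

−365 (one year) → Aug 14, 1885 (383 left).
−14 → Jul 31, 1885 (end of Jul, 31 days; 369 left).
−31 → Jun 30, 1885 (end of Jun, 30 days; 338 left).
−30 → May 31, 1885 (end of May, 31 days; 308 left).
−31 → Apr 30, 1885 (end of Apr, 30 days; 277 left).
−30 → Mar 31, 1885 (end of Mar, 31 days; 247 left).
−31 → Feb 28, 1885 (end of Feb, 28 days; 216 left).
−28 → Jan 31, 1885 (end of Jan, 31 days; 188 left).
−31 → Dec 31, 1884 (end of Dec, 31 days; 157 left).
−31 → Nov 30, 1884 (end of Nov, 30 days; 126 left).
−30 → Oct 31, 1884 (end of Oct, 31 days; 96 left).
−31 → Sep 30, 1884 (end of Sep, 30 days; 65 left).
−30 → Aug 31, 1884 (end of Aug, 31 days; 35 left).
−31 → Jul 31, 1884 (end of Jul, 31 days; 4 left).
−4 → Jul 27, 1884.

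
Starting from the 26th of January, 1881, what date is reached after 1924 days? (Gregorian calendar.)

+365 (one year) → Jan 26, 1882 (1559 left).
+365 (one year) → Jan 26, 1883 (1194 left).
+365 (one year) → Jan 26, 1884 (829 left).
+366 (one year; includes Feb 29, 1884) → Jan 26, 1885 (463 left).
+365 (one year) → Jan 26, 1886 (98 left).
Jan has 31 days: +6 → Feb 1, 1886 (92 left).
Feb has 28 days: +28 → Mar 1, 1886 (64 left).
Mar has 31 days: +31 → Apr 1, 1886 (33 left).
Apr has 30 days: +30 → May 1, 1886 (3 left).
+3 → May 4, 1886.

May 4, 1886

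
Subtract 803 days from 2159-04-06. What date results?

January 23, 2157

−365 (one year) → Apr 6, 2158 (438 left).
−365 (one year) → Apr 6, 2157 (73 left).
−6 → Mar 31, 2157 (end of Mar, 31 days; 67 left).
−31 → Feb 28, 2157 (end of Feb, 28 days; 36 left).
−28 → Jan 31, 2157 (end of Jan, 31 days; 8 left).
−8 → Jan 23, 2157.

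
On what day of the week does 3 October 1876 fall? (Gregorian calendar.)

Doomsday rule: the anchor day for the 1800s is Friday. For year 76: 76÷12 = 6 r 4, and 4÷4 = 1, so 6+4+1 = 11.
Friday + 11 ≡ Tuesday — that's 1876's doomsday.
In October the doomsday date is Oct 10.
Oct 3 is 7 days before Oct 10; 7 mod 7 = 0, so Tuesday − 0 = Tuesday.

Tuesday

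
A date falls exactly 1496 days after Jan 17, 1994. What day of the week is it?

Saturday

First find the weekday of Jan 17, 1994. Doomsday rule: the anchor day for the 1900s is Wednesday. For year 94: 94÷12 = 7 r 10, and 10÷4 = 2, so 7+10+2 = 19.
Wednesday + 19 ≡ Monday — that's 1994's doomsday.
In January the doomsday date is Jan 3 (1994 is not a leap year).
Jan 17 is 14 days after Jan 3; 14 mod 7 = 0, so Monday + 0 = Monday.
1496 mod 7 = 5, so 1496 days after a Monday is Monday + 5 = Saturday.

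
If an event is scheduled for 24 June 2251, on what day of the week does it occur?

Tuesday

Doomsday rule: the anchor day for the 2200s is Friday. For year 51: 51÷12 = 4 r 3, and 3÷4 = 0, so 4+3+0 = 7.
Friday + 7 ≡ Friday — that's 2251's doomsday.
In June the doomsday date is Jun 6.
Jun 24 is 18 days after Jun 6; 18 mod 7 = 4, so Friday + 4 = Tuesday.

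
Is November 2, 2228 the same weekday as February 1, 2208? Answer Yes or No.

From Feb 1, 2208 to Nov 2, 2228 is 7580 days.
7580 mod 7 = 6, so they are different weekdays.
(Feb 1, 2208 is a Monday; Nov 2, 2228 is a Sunday.)

No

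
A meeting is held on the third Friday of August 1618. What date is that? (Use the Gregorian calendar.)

August 17, 1618

August 1, 1618 is a Wednesday.
The first Friday is therefore August 3 (2 days later).
The third Friday is 3 + 2×7 = August 17.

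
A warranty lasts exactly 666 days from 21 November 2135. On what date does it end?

September 17, 2137

+366 (one year; includes Feb 29, 2136) → Nov 21, 2136 (300 left).
Nov has 30 days: +10 → Dec 1, 2136 (290 left).
Dec has 31 days: +31 → Jan 1, 2137 (259 left).
Jan has 31 days: +31 → Feb 1, 2137 (228 left).
Feb has 28 days: +28 → Mar 1, 2137 (200 left).
Mar has 31 days: +31 → Apr 1, 2137 (169 left).
Apr has 30 days: +30 → May 1, 2137 (139 left).
May has 31 days: +31 → Jun 1, 2137 (108 left).
Jun has 30 days: +30 → Jul 1, 2137 (78 left).
Jul has 31 days: +31 → Aug 1, 2137 (47 left).
Aug has 31 days: +31 → Sep 1, 2137 (16 left).
+16 → Sep 17, 2137.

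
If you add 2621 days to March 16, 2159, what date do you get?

May 19, 2166

+366 (one year; includes Feb 29, 2160) → Mar 16, 2160 (2255 left).
+365 (one year) → Mar 16, 2161 (1890 left).
+365 (one year) → Mar 16, 2162 (1525 left).
+365 (one year) → Mar 16, 2163 (1160 left).
+366 (one year; includes Feb 29, 2164) → Mar 16, 2164 (794 left).
+365 (one year) → Mar 16, 2165 (429 left).
+365 (one year) → Mar 16, 2166 (64 left).
Mar has 31 days: +16 → Apr 1, 2166 (48 left).
Apr has 30 days: +30 → May 1, 2166 (18 left).
+18 → May 19, 2166.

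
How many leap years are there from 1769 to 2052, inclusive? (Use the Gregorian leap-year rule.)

69

Multiples of 4 in [1769,2052]: 71.
Of those, multiples of 100: 3 (not leap unless ÷400).
Multiples of 400: 1.
Leap years = 71 − 3 + 1 = 69.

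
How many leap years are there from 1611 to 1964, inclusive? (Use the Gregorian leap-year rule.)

86

Multiples of 4 in [1611,1964]: 89.
Of those, multiples of 100: 3 (not leap unless ÷400).
Multiples of 400: 0.
Leap years = 89 − 3 + 0 = 86.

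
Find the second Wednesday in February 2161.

February 1, 2161 is a Sunday.
The first Wednesday is therefore February 4 (3 days later).
The second Wednesday is 4 + 1×7 = February 11.

February 11, 2161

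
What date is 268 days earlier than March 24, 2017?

−24 → Feb 28, 2017 (end of Feb, 28 days; 244 left).
−28 → Jan 31, 2017 (end of Jan, 31 days; 216 left).
−31 → Dec 31, 2016 (end of Dec, 31 days; 185 left).
−31 → Nov 30, 2016 (end of Nov, 30 days; 154 left).
−30 → Oct 31, 2016 (end of Oct, 31 days; 124 left).
−31 → Sep 30, 2016 (end of Sep, 30 days; 93 left).
−30 → Aug 31, 2016 (end of Aug, 31 days; 63 left).
−31 → Jul 31, 2016 (end of Jul, 31 days; 32 left).
−31 → Jun 30, 2016 (end of Jun, 30 days; 1 left).
−1 → Jun 29, 2016.

June 29, 2016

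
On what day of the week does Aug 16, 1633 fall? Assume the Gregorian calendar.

Tuesday

Doomsday rule: the anchor day for the 1600s is Tuesday. For year 33: 33÷12 = 2 r 9, and 9÷4 = 2, so 2+9+2 = 13.
Tuesday + 13 ≡ Monday — that's 1633's doomsday.
In August the doomsday date is Aug 8.
Aug 16 is 8 days after Aug 8; 8 mod 7 = 1, so Monday + 1 = Tuesday.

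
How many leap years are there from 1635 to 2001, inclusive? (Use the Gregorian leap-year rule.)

89

Multiples of 4 in [1635,2001]: 92.
Of those, multiples of 100: 4 (not leap unless ÷400).
Multiples of 400: 1.
Leap years = 92 − 4 + 1 = 89.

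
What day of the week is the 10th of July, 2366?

Sunday

Doomsday rule: the anchor day for the 2300s is Wednesday. For year 66: 66÷12 = 5 r 6, and 6÷4 = 1, so 5+6+1 = 12.
Wednesday + 12 ≡ Monday — that's 2366's doomsday.
In July the doomsday date is Jul 11.
Jul 10 is 1 day before Jul 11; 1 mod 7 = 1, so Monday − 1 = Sunday.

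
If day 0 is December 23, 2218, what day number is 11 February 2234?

Dec 23, 2218 → Dec 23, 2219: 365 days.
Dec 23, 2219 → Dec 23, 2220: 366 days (Feb 29, 2220 is in that span).
Dec 23, 2220 → Dec 23, 2221: 365 days.
Dec 23, 2221 → Dec 23, 2222: 365 days.
Dec 23, 2222 → Dec 23, 2223: 365 days.
Dec 23, 2223 → Dec 23, 2224: 366 days (Feb 29, 2224 is in that span).
Dec 23, 2224 → Dec 23, 2225: 365 days.
Dec 23, 2225 → Dec 23, 2226: 365 days.
Dec 23, 2226 → Dec 23, 2227: 365 days.
Dec 23, 2227 → Dec 23, 2228: 366 days (Feb 29, 2228 is in that span).
Dec 23, 2228 → Dec 23, 2229: 365 days.
Dec 23, 2229 → Dec 23, 2230: 365 days.
Dec 23, 2230 → Dec 23, 2231: 365 days.
Dec 23, 2231 → Dec 23, 2232: 366 days (Feb 29, 2232 is in that span).
Dec 23, 2232 → Dec 23, 2233: 365 days.
Dec 23, 2233 → Jan 23, 2234: 31 days (December has 31).
Jan 23, 2234 → Feb 11, 2234: 19 days.
Total: 5529 days.

5529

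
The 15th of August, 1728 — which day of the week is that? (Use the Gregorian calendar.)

Doomsday rule: the anchor day for the 1700s is Sunday. For year 28: 28÷12 = 2 r 4, and 4÷4 = 1, so 2+4+1 = 7.
Sunday + 7 ≡ Sunday — that's 1728's doomsday.
In August the doomsday date is Aug 8.
Aug 15 is 7 days after Aug 8; 7 mod 7 = 0, so Sunday + 0 = Sunday.

Sunday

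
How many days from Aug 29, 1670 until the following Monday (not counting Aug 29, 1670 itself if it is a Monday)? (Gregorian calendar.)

Aug 29, 1670 is a Friday.
From Friday to the next Monday is 3 days.

3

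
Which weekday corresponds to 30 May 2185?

Monday

Doomsday rule: the anchor day for the 2100s is Sunday. For year 85: 85÷12 = 7 r 1, and 1÷4 = 0, so 7+1+0 = 8.
Sunday + 8 ≡ Monday — that's 2185's doomsday.
In May the doomsday date is May 9.
May 30 is 21 days after May 9; 21 mod 7 = 0, so Monday + 0 = Monday.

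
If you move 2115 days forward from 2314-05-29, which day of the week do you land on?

Saturday

First find the weekday of May 29, 2314. Doomsday rule: the anchor day for the 2300s is Wednesday. For year 14: 14÷12 = 1 r 2, and 2÷4 = 0, so 1+2+0 = 3.
Wednesday + 3 ≡ Saturday — that's 2314's doomsday.
In May the doomsday date is May 9.
May 29 is 20 days after May 9; 20 mod 7 = 6, so Saturday + 6 = Friday.
2115 mod 7 = 1, so 2115 days after a Friday is Friday + 1 = Saturday.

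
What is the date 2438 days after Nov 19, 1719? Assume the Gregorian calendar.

July 23, 1726

+366 (one year; includes Feb 29, 1720) → Nov 19, 1720 (2072 left).
+365 (one year) → Nov 19, 1721 (1707 left).
+365 (one year) → Nov 19, 1722 (1342 left).
+365 (one year) → Nov 19, 1723 (977 left).
+366 (one year; includes Feb 29, 1724) → Nov 19, 1724 (611 left).
+365 (one year) → Nov 19, 1725 (246 left).
Nov has 30 days: +12 → Dec 1, 1725 (234 left).
Dec has 31 days: +31 → Jan 1, 1726 (203 left).
Jan has 31 days: +31 → Feb 1, 1726 (172 left).
Feb has 28 days: +28 → Mar 1, 1726 (144 left).
Mar has 31 days: +31 → Apr 1, 1726 (113 left).
Apr has 30 days: +30 → May 1, 1726 (83 left).
May has 31 days: +31 → Jun 1, 1726 (52 left).
Jun has 30 days: +30 → Jul 1, 1726 (22 left).
+22 → Jul 23, 1726.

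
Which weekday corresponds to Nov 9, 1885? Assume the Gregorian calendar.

Monday

Doomsday rule: the anchor day for the 1800s is Friday. For year 85: 85÷12 = 7 r 1, and 1÷4 = 0, so 7+1+0 = 8.
Friday + 8 ≡ Saturday — that's 1885's doomsday.
In November the doomsday date is Nov 7.
Nov 9 is 2 days after Nov 7; 2 mod 7 = 2, so Saturday + 2 = Monday.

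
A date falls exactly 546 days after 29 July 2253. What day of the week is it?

Jul 29, 2253 is a Friday.
546 mod 7 = 0, so 546 days after a Friday is Friday + 0 = Friday.

Friday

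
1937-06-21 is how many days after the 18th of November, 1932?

Nov 18, 1932 → Nov 18, 1933: 365 days.
Nov 18, 1933 → Nov 18, 1934: 365 days.
Nov 18, 1934 → Nov 18, 1935: 365 days.
Nov 18, 1935 → Nov 18, 1936: 366 days (Feb 29, 1936 is in that span).
Nov 18, 1936 → Dec 18, 1936: 30 days (November has 30).
Dec 18, 1936 → Jan 18, 1937: 31 days (December has 31).
Jan 18, 1937 → Feb 18, 1937: 31 days (January has 31).
Feb 18, 1937 → Mar 18, 1937: 28 days (February has 28).
Mar 18, 1937 → Apr 18, 1937: 31 days (March has 31).
Apr 18, 1937 → May 18, 1937: 30 days (April has 30).
May 18, 1937 → Jun 18, 1937: 31 days (May has 31).
Jun 18, 1937 → Jun 21, 1937: 3 days.
Total: 1676 days.

1676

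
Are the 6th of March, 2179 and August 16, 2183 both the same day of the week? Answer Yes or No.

Yes

From Mar 6, 2179 to Aug 16, 2183 is 1624 days.
1624 mod 7 = 0, so they are the same weekday.
(Mar 6, 2179 is a Saturday; Aug 16, 2183 is a Saturday.)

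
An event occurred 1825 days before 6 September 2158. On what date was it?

−365 (one year) → Sep 6, 2157 (1460 left).
−365 (one year) → Sep 6, 2156 (1095 left).
−366 (one year; includes Feb 29, 2156) → Sep 6, 2155 (729 left).
−365 (one year) → Sep 6, 2154 (364 left).
−6 → Aug 31, 2154 (end of Aug, 31 days; 358 left).
−31 → Jul 31, 2154 (end of Jul, 31 days; 327 left).
−31 → Jun 30, 2154 (end of Jun, 30 days; 296 left).
−30 → May 31, 2154 (end of May, 31 days; 266 left).
−31 → Apr 30, 2154 (end of Apr, 30 days; 235 left).
−30 → Mar 31, 2154 (end of Mar, 31 days; 205 left).
−31 → Feb 28, 2154 (end of Feb, 28 days; 174 left).
−28 → Jan 31, 2154 (end of Jan, 31 days; 146 left).
−31 → Dec 31, 2153 (end of Dec, 31 days; 115 left).
−31 → Nov 30, 2153 (end of Nov, 30 days; 84 left).
−30 → Oct 31, 2153 (end of Oct, 31 days; 54 left).
−31 → Sep 30, 2153 (end of Sep, 30 days; 23 left).
−23 → Sep 7, 2153.

September 7, 2153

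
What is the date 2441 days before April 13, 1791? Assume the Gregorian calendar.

−365 (one year) → Apr 13, 1790 (2076 left).
−365 (one year) → Apr 13, 1789 (1711 left).
−365 (one year) → Apr 13, 1788 (1346 left).
−366 (one year; includes Feb 29, 1788) → Apr 13, 1787 (980 left).
−365 (one year) → Apr 13, 1786 (615 left).
−365 (one year) → Apr 13, 1785 (250 left).
−13 → Mar 31, 1785 (end of Mar, 31 days; 237 left).
−31 → Feb 28, 1785 (end of Feb, 28 days; 206 left).
−28 → Jan 31, 1785 (end of Jan, 31 days; 178 left).
−31 → Dec 31, 1784 (end of Dec, 31 days; 147 left).
−31 → Nov 30, 1784 (end of Nov, 30 days; 116 left).
−30 → Oct 31, 1784 (end of Oct, 31 days; 86 left).
−31 → Sep 30, 1784 (end of Sep, 30 days; 55 left).
−30 → Aug 31, 1784 (end of Aug, 31 days; 25 left).
−25 → Aug 6, 1784.

August 6, 1784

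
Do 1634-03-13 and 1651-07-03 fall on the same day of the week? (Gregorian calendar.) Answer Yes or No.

Yes

From Mar 13, 1634 to Jul 3, 1651 is 6321 days.
6321 mod 7 = 0, so they are the same weekday.
(Mar 13, 1634 is a Monday; Jul 3, 1651 is a Monday.)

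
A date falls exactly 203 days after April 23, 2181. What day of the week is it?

First find the weekday of Apr 23, 2181. Doomsday rule: the anchor day for the 2100s is Sunday. For year 81: 81÷12 = 6 r 9, and 9÷4 = 2, so 6+9+2 = 17.
Sunday + 17 ≡ Wednesday — that's 2181's doomsday.
In April the doomsday date is Apr 4.
Apr 23 is 19 days after Apr 4; 19 mod 7 = 5, so Wednesday + 5 = Monday.
203 mod 7 = 0, so 203 days after a Monday is Monday + 0 = Monday.

Monday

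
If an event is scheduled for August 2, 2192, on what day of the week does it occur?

Doomsday rule: the anchor day for the 2100s is Sunday. For year 92: 92÷12 = 7 r 8, and 8÷4 = 2, so 7+8+2 = 17.
Sunday + 17 ≡ Wednesday — that's 2192's doomsday.
In August the doomsday date is Aug 8.
Aug 2 is 6 days before Aug 8; 6 mod 7 = 6, so Wednesday − 6 = Thursday.

Thursday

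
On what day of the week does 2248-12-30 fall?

January 1, 2248 is a Saturday.
Jan 1, 2248 → Feb 1, 2248: 31 days (January has 31).
Feb 1, 2248 → Mar 1, 2248: 29 days (February has 29).
Mar 1, 2248 → Apr 1, 2248: 31 days (March has 31).
Apr 1, 2248 → May 1, 2248: 30 days (April has 30).
May 1, 2248 → Jun 1, 2248: 31 days (May has 31).
Jun 1, 2248 → Jul 1, 2248: 30 days (June has 30).
Jul 1, 2248 → Aug 1, 2248: 31 days (July has 31).
Aug 1, 2248 → Sep 1, 2248: 31 days (August has 31).
Sep 1, 2248 → Oct 1, 2248: 30 days (September has 30).
Oct 1, 2248 → Nov 1, 2248: 31 days (October has 31).
Nov 1, 2248 → Dec 1, 2248: 30 days (November has 30).
Dec 1, 2248 → Dec 30, 2248: 29 days.
Total: 364 days.
364 mod 7 = 0, so Saturday + 0 = Saturday.

Saturday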